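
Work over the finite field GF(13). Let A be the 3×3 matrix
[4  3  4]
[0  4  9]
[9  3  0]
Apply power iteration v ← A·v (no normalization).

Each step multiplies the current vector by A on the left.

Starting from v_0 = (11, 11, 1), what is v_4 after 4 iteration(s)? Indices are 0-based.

v_4 = (2, 2, 1)

v_0 = (11, 11, 1).
v_1 = A·v_0 = (3, 1, 2).
v_2 = A·v_1 = (10, 9, 4).
v_3 = A·v_2 = (5, 7, 0).
v_4 = A·v_3 = (2, 2, 1).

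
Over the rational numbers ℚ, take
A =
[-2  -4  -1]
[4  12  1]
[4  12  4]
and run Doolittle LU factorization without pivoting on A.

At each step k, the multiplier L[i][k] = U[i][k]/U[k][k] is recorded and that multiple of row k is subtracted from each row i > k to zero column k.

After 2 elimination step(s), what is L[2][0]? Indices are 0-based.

k=0: U[0][0]=-2
  eliminate (1,0): mult=-2, new row 1: (0, 4, -1); set L[1][0]=-2
  eliminate (2,0): mult=-2, new row 2: (0, 4, 2); set L[2][0]=-2
k=1: U[1][1]=4
  eliminate (2,1): mult=1, new row 2: (0, 0, 3); set L[2][1]=1

L[2][0] = -2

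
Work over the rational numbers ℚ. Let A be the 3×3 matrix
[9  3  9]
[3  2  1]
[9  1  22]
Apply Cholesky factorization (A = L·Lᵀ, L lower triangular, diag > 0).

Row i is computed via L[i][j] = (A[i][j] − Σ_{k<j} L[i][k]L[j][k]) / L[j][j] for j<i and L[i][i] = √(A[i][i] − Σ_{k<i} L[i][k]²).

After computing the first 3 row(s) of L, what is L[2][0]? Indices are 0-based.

L[2][0] = 3

Step 1: L[0][0] = √(9) = 3.
  L[1][0] = (3) / L[0][0] = 1.
Step 2: L[1][1] = √(1) = 1.
  L[2][0] = (9) / L[0][0] = 3.
  L[2][1] = (-2) / L[1][1] = -2.
Step 3: L[2][2] = √(9) = 3.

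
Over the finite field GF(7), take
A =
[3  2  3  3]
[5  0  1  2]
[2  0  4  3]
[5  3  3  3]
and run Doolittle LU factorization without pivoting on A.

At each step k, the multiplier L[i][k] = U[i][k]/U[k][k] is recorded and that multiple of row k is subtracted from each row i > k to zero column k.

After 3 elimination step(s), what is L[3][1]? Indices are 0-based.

L[3][1] = 5

Step 1: pivot at (0,0) is 3.
  row1 ← row1 − (4)·row0  ⇒  L[1][0]=4, U row1=(0, 6, 3, 4)
  row2 ← row2 − (3)·row0  ⇒  L[2][0]=3, U row2=(0, 1, 2, 1)
  row3 ← row3 − (4)·row0  ⇒  L[3][0]=4, U row3=(0, 2, 5, 5)
Step 2: pivot at (1,1) is 6.
  row2 ← row2 − (6)·row1  ⇒  L[2][1]=6, U row2=(0, 0, 5, 5)
  row3 ← row3 − (5)·row1  ⇒  L[3][1]=5, U row3=(0, 0, 4, 6)
Step 3: pivot at (2,2) is 5.
  row3 ← row3 − (5)·row2  ⇒  L[3][2]=5, U row3=(0, 0, 0, 2)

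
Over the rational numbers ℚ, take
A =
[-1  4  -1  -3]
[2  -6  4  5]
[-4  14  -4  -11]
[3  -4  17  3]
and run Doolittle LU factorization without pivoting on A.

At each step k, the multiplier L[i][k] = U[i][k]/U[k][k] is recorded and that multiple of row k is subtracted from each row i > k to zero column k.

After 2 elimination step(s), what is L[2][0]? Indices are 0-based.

Step 1: pivot at (0,0) is -1.
  row1 ← row1 − (-2)·row0  ⇒  L[1][0]=-2, U row1=(0, 2, 2, -1)
  row2 ← row2 − (4)·row0  ⇒  L[2][0]=4, U row2=(0, -2, 0, 1)
  row3 ← row3 − (-3)·row0  ⇒  L[3][0]=-3, U row3=(0, 8, 14, -6)
Step 2: pivot at (1,1) is 2.
  row2 ← row2 − (-1)·row1  ⇒  L[2][1]=-1, U row2=(0, 0, 2, 0)
  row3 ← row3 − (4)·row1  ⇒  L[3][1]=4, U row3=(0, 0, 6, -2)

L[2][0] = 4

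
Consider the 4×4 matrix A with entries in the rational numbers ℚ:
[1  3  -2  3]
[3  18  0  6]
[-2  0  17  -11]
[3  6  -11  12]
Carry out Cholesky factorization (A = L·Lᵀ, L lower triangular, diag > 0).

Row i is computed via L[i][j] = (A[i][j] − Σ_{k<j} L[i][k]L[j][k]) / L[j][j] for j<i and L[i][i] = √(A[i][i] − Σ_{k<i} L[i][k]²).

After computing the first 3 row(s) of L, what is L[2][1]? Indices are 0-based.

L[2][1] = 2

Step 1: L[0][0] = √(1) = 1.
  L[1][0] = (3) / L[0][0] = 3.
Step 2: L[1][1] = √(9) = 3.
  L[2][0] = (-2) / L[0][0] = -2.
  L[2][1] = (6) / L[1][1] = 2.
Step 3: L[2][2] = √(9) = 3.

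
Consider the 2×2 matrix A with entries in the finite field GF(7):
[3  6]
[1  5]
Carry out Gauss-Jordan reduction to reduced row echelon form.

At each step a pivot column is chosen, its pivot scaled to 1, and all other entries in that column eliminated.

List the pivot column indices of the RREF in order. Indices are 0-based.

pivot(0,0)=3: scale R0 → (1, 2)
  clear (1,0): R1 −= (1)R0 → (0, 3)
pivot(1,1)=3: scale R1 → (0, 1)
  clear (0,1): R0 −= (2)R1 → (1, 0)

pivot columns: 0, 1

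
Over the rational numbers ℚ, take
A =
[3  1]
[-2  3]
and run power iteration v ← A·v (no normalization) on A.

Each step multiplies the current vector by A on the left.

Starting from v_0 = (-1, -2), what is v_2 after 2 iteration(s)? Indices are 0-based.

v_0 = (-1, -2).
v_1 = A·v_0 = (-5, -4).
v_2 = A·v_1 = (-19, -2).

v_2 = (-19, -2)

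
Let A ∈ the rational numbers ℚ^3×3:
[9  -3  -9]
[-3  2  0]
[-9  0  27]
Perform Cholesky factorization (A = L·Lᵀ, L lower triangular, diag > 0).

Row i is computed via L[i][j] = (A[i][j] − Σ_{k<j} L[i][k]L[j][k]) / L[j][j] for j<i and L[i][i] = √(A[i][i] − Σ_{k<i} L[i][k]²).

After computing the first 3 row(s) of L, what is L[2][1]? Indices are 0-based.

Step 1: L[0][0] = √(9) = 3.
  L[1][0] = (-3) / L[0][0] = -1.
Step 2: L[1][1] = √(1) = 1.
  L[2][0] = (-9) / L[0][0] = -3.
  L[2][1] = (-3) / L[1][1] = -3.
Step 3: L[2][2] = √(9) = 3.

L[2][1] = -3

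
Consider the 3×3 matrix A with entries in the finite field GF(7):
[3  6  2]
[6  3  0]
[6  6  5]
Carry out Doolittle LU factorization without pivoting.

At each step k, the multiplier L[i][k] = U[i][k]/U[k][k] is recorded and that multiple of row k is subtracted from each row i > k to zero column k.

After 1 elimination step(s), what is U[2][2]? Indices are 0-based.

k=0: U[0][0]=3
  eliminate (1,0): mult=2, new row 1: (0, 5, 3); set L[1][0]=2
  eliminate (2,0): mult=2, new row 2: (0, 1, 1); set L[2][0]=2

U[2][2] = 1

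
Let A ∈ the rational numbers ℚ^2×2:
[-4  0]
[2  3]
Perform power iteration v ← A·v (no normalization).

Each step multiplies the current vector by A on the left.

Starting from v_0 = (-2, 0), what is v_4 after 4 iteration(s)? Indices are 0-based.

v_0 = (-2, 0).
v_1 = A·v_0 = (8, -4).
v_2 = A·v_1 = (-32, 4).
v_3 = A·v_2 = (128, -52).
v_4 = A·v_3 = (-512, 100).

v_4 = (-512, 100)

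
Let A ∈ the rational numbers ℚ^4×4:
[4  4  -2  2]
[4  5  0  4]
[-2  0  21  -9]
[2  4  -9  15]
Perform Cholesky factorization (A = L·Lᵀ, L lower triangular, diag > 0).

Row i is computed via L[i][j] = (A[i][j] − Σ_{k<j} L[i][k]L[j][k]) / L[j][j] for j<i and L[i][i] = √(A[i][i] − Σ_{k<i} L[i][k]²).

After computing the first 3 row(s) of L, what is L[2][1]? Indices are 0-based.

Step 1: L[0][0] = √(4) = 2.
  L[1][0] = (4) / L[0][0] = 2.
Step 2: L[1][1] = √(1) = 1.
  L[2][0] = (-2) / L[0][0] = -1.
  L[2][1] = (2) / L[1][1] = 2.
Step 3: L[2][2] = √(16) = 4.

L[2][1] = 2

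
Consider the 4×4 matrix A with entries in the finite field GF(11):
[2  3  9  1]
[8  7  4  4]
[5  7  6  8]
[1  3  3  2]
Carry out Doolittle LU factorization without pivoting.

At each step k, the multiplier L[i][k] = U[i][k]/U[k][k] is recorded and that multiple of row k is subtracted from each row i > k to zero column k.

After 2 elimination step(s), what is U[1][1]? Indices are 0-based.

U[1][1] = 6

k=0: U[0][0]=2
  eliminate (1,0): mult=4, new row 1: (0, 6, 1, 0); set L[1][0]=4
  eliminate (2,0): mult=8, new row 2: (0, 5, 0, 0); set L[2][0]=8
  eliminate (3,0): mult=6, new row 3: (0, 7, 4, 7); set L[3][0]=6
k=1: U[1][1]=6
  eliminate (2,1): mult=10, new row 2: (0, 0, 1, 0); set L[2][1]=10
  eliminate (3,1): mult=3, new row 3: (0, 0, 1, 7); set L[3][1]=3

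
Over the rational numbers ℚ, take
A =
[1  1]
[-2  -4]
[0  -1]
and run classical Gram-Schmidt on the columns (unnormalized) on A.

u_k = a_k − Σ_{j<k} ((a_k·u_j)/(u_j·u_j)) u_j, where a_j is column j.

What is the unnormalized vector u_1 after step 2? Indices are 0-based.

u_1 = (-4/5, -2/5, -1)

Step 1: u_0 = a_0 = (1, -2, 0).
Step 2: u_1 = a_1 − (9/5)·u_0 = (-4/5, -2/5, -1).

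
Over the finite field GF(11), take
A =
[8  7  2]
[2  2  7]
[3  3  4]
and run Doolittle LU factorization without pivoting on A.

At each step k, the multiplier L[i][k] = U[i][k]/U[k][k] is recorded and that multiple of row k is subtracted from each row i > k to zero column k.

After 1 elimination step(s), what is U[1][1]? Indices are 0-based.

[col 0] pivot 8
  R1 -= 3*R0 → (0, 3, 1)  (L[1][0] := 3)
  R2 -= 10*R0 → (0, 10, 6)  (L[2][0] := 10)

U[1][1] = 3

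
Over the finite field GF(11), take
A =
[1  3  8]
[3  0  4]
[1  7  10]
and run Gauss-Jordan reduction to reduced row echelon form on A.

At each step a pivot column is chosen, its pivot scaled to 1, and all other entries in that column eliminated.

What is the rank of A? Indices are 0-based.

rank = 3

[1] R0 /= 1  ⇒  (1, 3, 8)
     R1 -= 3·R0  ⇒  (0, 2, 2)
     R2 -= 1·R0  ⇒  (0, 4, 2)
[2] R1 /= 2  ⇒  (0, 1, 1)
     R0 -= 3·R1  ⇒  (1, 0, 5)
     R2 -= 4·R1  ⇒  (0, 0, 9)
[3] R2 /= 9  ⇒  (0, 0, 1)
     R0 -= 5·R2  ⇒  (1, 0, 0)
     R1 -= 1·R2  ⇒  (0, 1, 0)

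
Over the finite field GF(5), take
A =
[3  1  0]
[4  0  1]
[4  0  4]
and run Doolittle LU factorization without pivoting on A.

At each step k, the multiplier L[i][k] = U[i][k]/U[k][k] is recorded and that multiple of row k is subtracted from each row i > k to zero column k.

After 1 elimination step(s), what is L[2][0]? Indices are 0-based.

Step 1: pivot at (0,0) is 3.
  row1 ← row1 − (3)·row0  ⇒  L[1][0]=3, U row1=(0, 2, 1)
  row2 ← row2 − (3)·row0  ⇒  L[2][0]=3, U row2=(0, 2, 4)

L[2][0] = 3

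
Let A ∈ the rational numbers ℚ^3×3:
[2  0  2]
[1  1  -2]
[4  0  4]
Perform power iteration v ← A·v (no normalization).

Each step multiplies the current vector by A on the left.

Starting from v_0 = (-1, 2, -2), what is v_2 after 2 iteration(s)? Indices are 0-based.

v_2 = (-36, 23, -72)

v_0 = (-1, 2, -2).
v_1 = A·v_0 = (-6, 5, -12).
v_2 = A·v_1 = (-36, 23, -72).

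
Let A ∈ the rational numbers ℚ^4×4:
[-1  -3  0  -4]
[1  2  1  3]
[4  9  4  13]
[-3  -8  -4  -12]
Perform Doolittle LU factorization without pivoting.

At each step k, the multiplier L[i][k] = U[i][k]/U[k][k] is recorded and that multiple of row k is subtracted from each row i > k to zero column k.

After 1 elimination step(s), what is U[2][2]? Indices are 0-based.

[col 0] pivot -1
  R1 -= -1*R0 → (0, -1, 1, -1)  (L[1][0] := -1)
  R2 -= -4*R0 → (0, -3, 4, -3)  (L[2][0] := -4)
  R3 -= 3*R0 → (0, 1, -4, 0)  (L[3][0] := 3)

U[2][2] = 4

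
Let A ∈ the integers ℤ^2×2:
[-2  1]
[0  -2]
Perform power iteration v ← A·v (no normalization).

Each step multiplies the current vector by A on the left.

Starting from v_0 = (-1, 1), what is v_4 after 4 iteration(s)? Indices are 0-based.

v_4 = (-48, 16)

v_0 = (-1, 1).
v_1 = A·v_0 = (3, -2).
v_2 = A·v_1 = (-8, 4).
v_3 = A·v_2 = (20, -8).
v_4 = A·v_3 = (-48, 16).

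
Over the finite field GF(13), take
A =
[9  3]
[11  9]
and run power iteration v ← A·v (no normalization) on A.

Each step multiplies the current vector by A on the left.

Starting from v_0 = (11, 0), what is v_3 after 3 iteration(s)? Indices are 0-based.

v_3 = (10, 12)

v_0 = (11, 0).
v_1 = A·v_0 = (8, 4).
v_2 = A·v_1 = (6, 7).
v_3 = A·v_2 = (10, 12).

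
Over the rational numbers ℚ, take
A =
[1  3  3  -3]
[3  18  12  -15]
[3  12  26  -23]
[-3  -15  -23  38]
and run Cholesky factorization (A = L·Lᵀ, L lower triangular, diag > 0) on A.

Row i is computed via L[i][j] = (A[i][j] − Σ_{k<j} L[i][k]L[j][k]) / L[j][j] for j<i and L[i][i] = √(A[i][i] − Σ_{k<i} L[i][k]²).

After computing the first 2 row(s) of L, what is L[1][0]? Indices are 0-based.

Step 1: L[0][0] = √(1) = 1.
  L[1][0] = (3) / L[0][0] = 3.
Step 2: L[1][1] = √(9) = 3.

L[1][0] = 3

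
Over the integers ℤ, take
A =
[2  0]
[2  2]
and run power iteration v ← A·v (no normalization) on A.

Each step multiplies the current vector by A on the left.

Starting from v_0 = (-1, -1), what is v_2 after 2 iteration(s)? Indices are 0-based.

v_2 = (-4, -12)

v_0 = (-1, -1).
v_1 = A·v_0 = (-2, -4).
v_2 = A·v_1 = (-4, -12).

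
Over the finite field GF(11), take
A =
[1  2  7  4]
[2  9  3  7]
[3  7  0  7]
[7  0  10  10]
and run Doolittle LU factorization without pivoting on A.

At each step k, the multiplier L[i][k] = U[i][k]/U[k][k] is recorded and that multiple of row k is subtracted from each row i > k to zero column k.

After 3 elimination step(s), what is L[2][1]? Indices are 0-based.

L[2][1] = 9

[col 0] pivot 1
  R1 -= 2*R0 → (0, 5, 0, 10)  (L[1][0] := 2)
  R2 -= 3*R0 → (0, 1, 1, 6)  (L[2][0] := 3)
  R3 -= 7*R0 → (0, 8, 5, 4)  (L[3][0] := 7)
[col 1] pivot 5
  R2 -= 9*R1 → (0, 0, 1, 4)  (L[2][1] := 9)
  R3 -= 6*R1 → (0, 0, 5, 10)  (L[3][1] := 6)
[col 2] pivot 1
  R3 -= 5*R2 → (0, 0, 0, 1)  (L[3][2] := 5)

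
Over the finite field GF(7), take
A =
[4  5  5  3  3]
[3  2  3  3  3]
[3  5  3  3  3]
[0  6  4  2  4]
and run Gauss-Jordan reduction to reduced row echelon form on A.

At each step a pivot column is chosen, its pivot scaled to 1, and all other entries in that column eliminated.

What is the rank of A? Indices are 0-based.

rank = 4

pivot(0,0)=4: scale R0 → (1, 3, 3, 6, 6)
  clear (1,0): R1 −= (3)R0 → (0, 0, 1, 6, 6)
  clear (2,0): R2 −= (3)R0 → (0, 3, 1, 6, 6)
pivot(1,1): swap R1↔R2
pivot(1,1)=3: scale R1 → (0, 1, 5, 2, 2)
  clear (0,1): R0 −= (3)R1 → (1, 0, 2, 0, 0)
  clear (3,1): R3 −= (6)R1 → (0, 0, 2, 4, 6)
pivot(2,2)=1: scale R2 → (0, 0, 1, 6, 6)
  clear (0,2): R0 −= (2)R2 → (1, 0, 0, 2, 2)
  clear (1,2): R1 −= (5)R2 → (0, 1, 0, 0, 0)
  clear (3,2): R3 −= (2)R2 → (0, 0, 0, 6, 1)
pivot(3,3)=6: scale R3 → (0, 0, 0, 1, 6)
  clear (0,3): R0 −= (2)R3 → (1, 0, 0, 0, 4)
  clear (2,3): R2 −= (6)R3 → (0, 0, 1, 0, 5)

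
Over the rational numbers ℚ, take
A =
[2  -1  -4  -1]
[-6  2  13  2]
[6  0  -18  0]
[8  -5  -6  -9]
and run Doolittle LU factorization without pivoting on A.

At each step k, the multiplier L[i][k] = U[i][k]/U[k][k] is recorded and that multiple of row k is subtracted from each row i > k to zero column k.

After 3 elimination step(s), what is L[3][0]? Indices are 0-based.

L[3][0] = 4

k=0: U[0][0]=2
  eliminate (1,0): mult=-3, new row 1: (0, -1, 1, -1); set L[1][0]=-3
  eliminate (2,0): mult=3, new row 2: (0, 3, -6, 3); set L[2][0]=3
  eliminate (3,0): mult=4, new row 3: (0, -1, 10, -5); set L[3][0]=4
k=1: U[1][1]=-1
  eliminate (2,1): mult=-3, new row 2: (0, 0, -3, 0); set L[2][1]=-3
  eliminate (3,1): mult=1, new row 3: (0, 0, 9, -4); set L[3][1]=1
k=2: U[2][2]=-3
  eliminate (3,2): mult=-3, new row 3: (0, 0, 0, -4); set L[3][2]=-3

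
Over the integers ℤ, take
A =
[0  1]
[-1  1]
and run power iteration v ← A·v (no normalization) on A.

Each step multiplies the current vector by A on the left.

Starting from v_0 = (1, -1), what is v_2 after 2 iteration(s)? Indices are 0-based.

v_0 = (1, -1).
v_1 = A·v_0 = (-1, -2).
v_2 = A·v_1 = (-2, -1).

v_2 = (-2, -1)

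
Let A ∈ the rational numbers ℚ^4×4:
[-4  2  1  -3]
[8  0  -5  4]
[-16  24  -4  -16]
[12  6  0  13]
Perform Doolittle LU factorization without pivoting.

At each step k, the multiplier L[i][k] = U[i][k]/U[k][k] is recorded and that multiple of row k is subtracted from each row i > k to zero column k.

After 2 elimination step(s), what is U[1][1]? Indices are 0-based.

Step 1: pivot at (0,0) is -4.
  row1 ← row1 − (-2)·row0  ⇒  L[1][0]=-2, U row1=(0, 4, -3, -2)
  row2 ← row2 − (4)·row0  ⇒  L[2][0]=4, U row2=(0, 16, -8, -4)
  row3 ← row3 − (-3)·row0  ⇒  L[3][0]=-3, U row3=(0, 12, 3, 4)
Step 2: pivot at (1,1) is 4.
  row2 ← row2 − (4)·row1  ⇒  L[2][1]=4, U row2=(0, 0, 4, 4)
  row3 ← row3 − (3)·row1  ⇒  L[3][1]=3, U row3=(0, 0, 12, 10)

U[1][1] = 4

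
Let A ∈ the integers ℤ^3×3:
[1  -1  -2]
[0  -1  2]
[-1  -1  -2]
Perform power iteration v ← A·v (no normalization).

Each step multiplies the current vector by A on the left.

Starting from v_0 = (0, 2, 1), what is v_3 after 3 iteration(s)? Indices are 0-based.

v_3 = (-12, 32, -20)

v_0 = (0, 2, 1).
v_1 = A·v_0 = (-4, 0, -4).
v_2 = A·v_1 = (4, -8, 12).
v_3 = A·v_2 = (-12, 32, -20).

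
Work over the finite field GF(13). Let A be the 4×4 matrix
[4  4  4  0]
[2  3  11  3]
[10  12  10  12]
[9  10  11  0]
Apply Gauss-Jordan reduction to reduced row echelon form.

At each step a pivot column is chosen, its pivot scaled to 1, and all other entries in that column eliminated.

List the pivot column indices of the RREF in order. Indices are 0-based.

pivot columns: 0, 1, 2, 3

[1] R0 /= 4  ⇒  (1, 1, 1, 0)
     R1 -= 2·R0  ⇒  (0, 1, 9, 3)
     R2 -= 10·R0  ⇒  (0, 2, 0, 12)
     R3 -= 9·R0  ⇒  (0, 1, 2, 0)
[2] R1 /= 1  ⇒  (0, 1, 9, 3)
     R0 -= 1·R1  ⇒  (1, 0, 5, 10)
     R2 -= 2·R1  ⇒  (0, 0, 8, 6)
     R3 -= 1·R1  ⇒  (0, 0, 6, 10)
[3] R2 /= 8  ⇒  (0, 0, 1, 4)
     R0 -= 5·R2  ⇒  (1, 0, 0, 3)
     R1 -= 9·R2  ⇒  (0, 1, 0, 6)
     R3 -= 6·R2  ⇒  (0, 0, 0, 12)
[4] R3 /= 12  ⇒  (0, 0, 0, 1)
     R0 -= 3·R3  ⇒  (1, 0, 0, 0)
     R1 -= 6·R3  ⇒  (0, 1, 0, 0)
     R2 -= 4·R3  ⇒  (0, 0, 1, 0)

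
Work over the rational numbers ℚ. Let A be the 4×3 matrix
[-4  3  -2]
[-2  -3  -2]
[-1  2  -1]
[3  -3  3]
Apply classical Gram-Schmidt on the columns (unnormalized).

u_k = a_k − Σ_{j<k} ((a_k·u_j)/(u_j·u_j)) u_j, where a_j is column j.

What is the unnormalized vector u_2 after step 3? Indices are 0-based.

Step 1: u_0 = a_0 = (-4, -2, -1, 3).
Step 2: u_1 = a_1 − (-17/30)·u_0 = (11/15, -62/15, 43/30, -13/10).
Step 3: u_2 = a_2 − (11/15)·u_0 − (44/641)·u_1 = (566/641, -160/641, -234/641, 570/641).

u_2 = (566/641, -160/641, -234/641, 570/641)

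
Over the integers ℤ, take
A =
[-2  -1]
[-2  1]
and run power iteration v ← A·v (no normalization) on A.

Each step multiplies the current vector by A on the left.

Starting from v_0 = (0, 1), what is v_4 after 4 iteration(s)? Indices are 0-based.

v_4 = (9, 11)

v_0 = (0, 1).
v_1 = A·v_0 = (-1, 1).
v_2 = A·v_1 = (1, 3).
v_3 = A·v_2 = (-5, 1).
v_4 = A·v_3 = (9, 11).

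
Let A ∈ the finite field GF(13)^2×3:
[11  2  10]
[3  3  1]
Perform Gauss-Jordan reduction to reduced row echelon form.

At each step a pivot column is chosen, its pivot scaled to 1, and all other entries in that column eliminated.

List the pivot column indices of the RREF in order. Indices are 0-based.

pivot(0,0)=11: scale R0 → (1, 12, 8)
  clear (1,0): R1 −= (3)R0 → (0, 6, 3)
pivot(1,1)=6: scale R1 → (0, 1, 7)
  clear (0,1): R0 −= (12)R1 → (1, 0, 2)

pivot columns: 0, 1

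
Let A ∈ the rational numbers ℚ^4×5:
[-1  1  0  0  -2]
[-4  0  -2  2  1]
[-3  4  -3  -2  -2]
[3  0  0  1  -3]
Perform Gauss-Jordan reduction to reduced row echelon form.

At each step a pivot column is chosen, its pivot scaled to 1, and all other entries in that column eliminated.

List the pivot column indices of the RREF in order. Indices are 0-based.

pivot columns: 0, 1, 2, 3

pivot(0,0)=-1: scale R0 → (1, -1, 0, 0, 2)
  clear (1,0): R1 −= (-4)R0 → (0, -4, -2, 2, 9)
  clear (2,0): R2 −= (-3)R0 → (0, 1, -3, -2, 4)
  clear (3,0): R3 −= (3)R0 → (0, 3, 0, 1, -9)
pivot(1,1)=-4: scale R1 → (0, 1, 1/2, -1/2, -9/4)
  clear (0,1): R0 −= (-1)R1 → (1, 0, 1/2, -1/2, -1/4)
  clear (2,1): R2 −= (1)R1 → (0, 0, -7/2, -3/2, 25/4)
  clear (3,1): R3 −= (3)R1 → (0, 0, -3/2, 5/2, -9/4)
pivot(2,2)=-7/2: scale R2 → (0, 0, 1, 3/7, -25/14)
  clear (0,2): R0 −= (1/2)R2 → (1, 0, 0, -5/7, 9/14)
  clear (1,2): R1 −= (1/2)R2 → (0, 1, 0, -5/7, -19/14)
  clear (3,2): R3 −= (-3/2)R2 → (0, 0, 0, 22/7, -69/14)
pivot(3,3)=22/7: scale R3 → (0, 0, 0, 1, -69/44)
  clear (0,3): R0 −= (-5/7)R3 → (1, 0, 0, 0, -21/44)
  clear (1,3): R1 −= (-5/7)R3 → (0, 1, 0, 0, -109/44)
  clear (2,3): R2 −= (3/7)R3 → (0, 0, 1, 0, -49/44)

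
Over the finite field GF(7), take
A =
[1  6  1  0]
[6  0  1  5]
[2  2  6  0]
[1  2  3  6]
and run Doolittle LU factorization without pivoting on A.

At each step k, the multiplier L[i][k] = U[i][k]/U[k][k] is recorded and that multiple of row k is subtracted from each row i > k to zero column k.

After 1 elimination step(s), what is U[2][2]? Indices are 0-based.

k=0: U[0][0]=1
  eliminate (1,0): mult=6, new row 1: (0, 6, 2, 5); set L[1][0]=6
  eliminate (2,0): mult=2, new row 2: (0, 4, 4, 0); set L[2][0]=2
  eliminate (3,0): mult=1, new row 3: (0, 3, 2, 6); set L[3][0]=1

U[2][2] = 4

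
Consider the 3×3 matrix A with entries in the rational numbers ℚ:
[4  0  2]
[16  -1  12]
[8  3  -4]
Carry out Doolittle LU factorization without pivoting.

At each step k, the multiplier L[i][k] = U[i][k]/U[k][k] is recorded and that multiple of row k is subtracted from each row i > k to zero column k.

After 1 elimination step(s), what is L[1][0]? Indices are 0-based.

L[1][0] = 4

k=0: U[0][0]=4
  eliminate (1,0): mult=4, new row 1: (0, -1, 4); set L[1][0]=4
  eliminate (2,0): mult=2, new row 2: (0, 3, -8); set L[2][0]=2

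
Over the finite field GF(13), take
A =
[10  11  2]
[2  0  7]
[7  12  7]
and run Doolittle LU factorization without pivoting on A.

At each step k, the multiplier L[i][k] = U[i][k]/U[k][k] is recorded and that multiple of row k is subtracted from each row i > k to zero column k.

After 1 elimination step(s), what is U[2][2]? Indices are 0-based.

Step 1: pivot at (0,0) is 10.
  row1 ← row1 − (8)·row0  ⇒  L[1][0]=8, U row1=(0, 3, 4)
  row2 ← row2 − (2)·row0  ⇒  L[2][0]=2, U row2=(0, 3, 3)

U[2][2] = 3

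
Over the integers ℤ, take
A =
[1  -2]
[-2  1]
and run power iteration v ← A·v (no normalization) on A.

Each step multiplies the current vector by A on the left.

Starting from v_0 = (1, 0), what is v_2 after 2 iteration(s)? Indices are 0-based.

v_0 = (1, 0).
v_1 = A·v_0 = (1, -2).
v_2 = A·v_1 = (5, -4).

v_2 = (5, -4)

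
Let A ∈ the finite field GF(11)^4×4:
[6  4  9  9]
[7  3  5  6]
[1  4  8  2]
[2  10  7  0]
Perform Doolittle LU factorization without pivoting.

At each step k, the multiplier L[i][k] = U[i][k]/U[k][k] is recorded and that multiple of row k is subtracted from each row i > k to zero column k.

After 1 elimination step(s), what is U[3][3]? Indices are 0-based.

k=0: U[0][0]=6
  eliminate (1,0): mult=3, new row 1: (0, 2, 0, 1); set L[1][0]=3
  eliminate (2,0): mult=2, new row 2: (0, 7, 1, 6); set L[2][0]=2
  eliminate (3,0): mult=4, new row 3: (0, 5, 4, 8); set L[3][0]=4

U[3][3] = 8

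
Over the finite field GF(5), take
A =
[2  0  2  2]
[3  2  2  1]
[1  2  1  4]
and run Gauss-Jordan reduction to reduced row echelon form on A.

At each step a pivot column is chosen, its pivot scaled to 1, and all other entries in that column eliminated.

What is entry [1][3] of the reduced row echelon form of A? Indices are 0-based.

M[1][3] = 4

pivot(0,0)=2: scale R0 → (1, 0, 1, 1)
  clear (1,0): R1 −= (3)R0 → (0, 2, 4, 3)
  clear (2,0): R2 −= (1)R0 → (0, 2, 0, 3)
pivot(1,1)=2: scale R1 → (0, 1, 2, 4)
  clear (2,1): R2 −= (2)R1 → (0, 0, 1, 0)
pivot(2,2)=1: scale R2 → (0, 0, 1, 0)
  clear (0,2): R0 −= (1)R2 → (1, 0, 0, 1)
  clear (1,2): R1 −= (2)R2 → (0, 1, 0, 4)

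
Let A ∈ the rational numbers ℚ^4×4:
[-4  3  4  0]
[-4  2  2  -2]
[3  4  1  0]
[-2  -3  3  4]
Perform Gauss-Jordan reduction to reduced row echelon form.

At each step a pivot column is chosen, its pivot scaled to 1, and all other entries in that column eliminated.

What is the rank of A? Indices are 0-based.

step 1: normalize row 0 (÷-4) = (1, -3/4, -1, 0)
  row 1: subtract -4×row0 = (0, -1, -2, -2)
  row 2: subtract 3×row0 = (0, 25/4, 4, 0)
  row 3: subtract -2×row0 = (0, -9/2, 1, 4)
step 2: normalize row 1 (÷-1) = (0, 1, 2, 2)
  row 0: subtract -3/4×row1 = (1, 0, 1/2, 3/2)
  row 2: subtract 25/4×row1 = (0, 0, -17/2, -25/2)
  row 3: subtract -9/2×row1 = (0, 0, 10, 13)
step 3: normalize row 2 (÷-17/2) = (0, 0, 1, 25/17)
  row 0: subtract 1/2×row2 = (1, 0, 0, 13/17)
  row 1: subtract 2×row2 = (0, 1, 0, -16/17)
  row 3: subtract 10×row2 = (0, 0, 0, -29/17)
step 4: normalize row 3 (÷-29/17) = (0, 0, 0, 1)
  row 0: subtract 13/17×row3 = (1, 0, 0, 0)
  row 1: subtract -16/17×row3 = (0, 1, 0, 0)
  row 2: subtract 25/17×row3 = (0, 0, 1, 0)

rank = 4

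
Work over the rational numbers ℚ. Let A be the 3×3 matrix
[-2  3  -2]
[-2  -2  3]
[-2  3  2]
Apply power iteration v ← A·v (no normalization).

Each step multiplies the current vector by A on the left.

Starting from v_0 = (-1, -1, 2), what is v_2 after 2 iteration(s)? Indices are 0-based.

v_0 = (-1, -1, 2).
v_1 = A·v_0 = (-5, 10, 3).
v_2 = A·v_1 = (34, -1, 46).

v_2 = (34, -1, 46)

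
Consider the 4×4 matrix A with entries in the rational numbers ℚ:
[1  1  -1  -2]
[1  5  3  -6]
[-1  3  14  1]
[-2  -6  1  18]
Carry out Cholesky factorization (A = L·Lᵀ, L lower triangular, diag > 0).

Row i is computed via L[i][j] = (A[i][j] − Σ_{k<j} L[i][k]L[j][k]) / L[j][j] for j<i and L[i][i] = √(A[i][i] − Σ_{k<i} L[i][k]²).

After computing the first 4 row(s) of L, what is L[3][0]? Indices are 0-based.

Step 1: L[0][0] = √(1) = 1.
  L[1][0] = (1) / L[0][0] = 1.
Step 2: L[1][1] = √(4) = 2.
  L[2][0] = (-1) / L[0][0] = -1.
  L[2][1] = (4) / L[1][1] = 2.
Step 3: L[2][2] = √(9) = 3.
  L[3][0] = (-2) / L[0][0] = -2.
  L[3][1] = (-4) / L[1][1] = -2.
  L[3][2] = (3) / L[2][2] = 1.
Step 4: L[3][3] = √(9) = 3.

L[3][0] = -2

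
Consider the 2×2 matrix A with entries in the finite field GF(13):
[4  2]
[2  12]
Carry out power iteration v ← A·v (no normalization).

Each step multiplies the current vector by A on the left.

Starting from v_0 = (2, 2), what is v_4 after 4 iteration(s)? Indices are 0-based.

v_0 = (2, 2).
v_1 = A·v_0 = (12, 2).
v_2 = A·v_1 = (0, 9).
v_3 = A·v_2 = (5, 4).
v_4 = A·v_3 = (2, 6).

v_4 = (2, 6)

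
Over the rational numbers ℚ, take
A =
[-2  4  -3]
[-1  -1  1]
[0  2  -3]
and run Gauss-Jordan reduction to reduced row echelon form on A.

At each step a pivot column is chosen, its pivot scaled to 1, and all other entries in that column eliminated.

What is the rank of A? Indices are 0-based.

rank = 3

[1] R0 /= -2  ⇒  (1, -2, 3/2)
     R1 -= -1·R0  ⇒  (0, -3, 5/2)
[2] R1 /= -3  ⇒  (0, 1, -5/6)
     R0 -= -2·R1  ⇒  (1, 0, -1/6)
     R2 -= 2·R1  ⇒  (0, 0, -4/3)
[3] R2 /= -4/3  ⇒  (0, 0, 1)
     R0 -= -1/6·R2  ⇒  (1, 0, 0)
     R1 -= -5/6·R2  ⇒  (0, 1, 0)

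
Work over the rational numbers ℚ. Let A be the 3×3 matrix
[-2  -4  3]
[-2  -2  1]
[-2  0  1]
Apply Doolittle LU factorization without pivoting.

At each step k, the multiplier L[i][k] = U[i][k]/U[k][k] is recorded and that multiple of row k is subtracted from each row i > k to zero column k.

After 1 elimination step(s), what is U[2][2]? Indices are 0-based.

U[2][2] = -2

[col 0] pivot -2
  R1 -= 1*R0 → (0, 2, -2)  (L[1][0] := 1)
  R2 -= 1*R0 → (0, 4, -2)  (L[2][0] := 1)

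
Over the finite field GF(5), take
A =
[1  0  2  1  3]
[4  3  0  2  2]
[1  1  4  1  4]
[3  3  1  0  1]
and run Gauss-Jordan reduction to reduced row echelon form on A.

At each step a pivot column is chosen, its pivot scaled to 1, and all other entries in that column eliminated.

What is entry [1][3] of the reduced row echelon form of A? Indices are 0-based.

step 1: normalize row 0 (÷1) = (1, 0, 2, 1, 3)
  row 1: subtract 4×row0 = (0, 3, 2, 3, 0)
  row 2: subtract 1×row0 = (0, 1, 2, 0, 1)
  row 3: subtract 3×row0 = (0, 3, 0, 2, 2)
step 2: normalize row 1 (÷3) = (0, 1, 4, 1, 0)
  row 2: subtract 1×row1 = (0, 0, 3, 4, 1)
  row 3: subtract 3×row1 = (0, 0, 3, 4, 2)
step 3: normalize row 2 (÷3) = (0, 0, 1, 3, 2)
  row 0: subtract 2×row2 = (1, 0, 0, 0, 4)
  row 1: subtract 4×row2 = (0, 1, 0, 4, 2)
  row 3: subtract 3×row2 = (0, 0, 0, 0, 1)
skip col 3 (zero from row 3)
step 4: normalize row 3 (÷1) = (0, 0, 0, 0, 1)
  row 0: subtract 4×row3 = (1, 0, 0, 0, 0)
  row 1: subtract 2×row3 = (0, 1, 0, 4, 0)
  row 2: subtract 2×row3 = (0, 0, 1, 3, 0)

M[1][3] = 4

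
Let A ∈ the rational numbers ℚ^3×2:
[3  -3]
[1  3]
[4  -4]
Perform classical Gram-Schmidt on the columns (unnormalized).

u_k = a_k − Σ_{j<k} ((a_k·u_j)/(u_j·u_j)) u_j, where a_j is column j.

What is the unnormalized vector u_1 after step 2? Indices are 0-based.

Step 1: u_0 = a_0 = (3, 1, 4).
Step 2: u_1 = a_1 − (-11/13)·u_0 = (-6/13, 50/13, -8/13).

u_1 = (-6/13, 50/13, -8/13)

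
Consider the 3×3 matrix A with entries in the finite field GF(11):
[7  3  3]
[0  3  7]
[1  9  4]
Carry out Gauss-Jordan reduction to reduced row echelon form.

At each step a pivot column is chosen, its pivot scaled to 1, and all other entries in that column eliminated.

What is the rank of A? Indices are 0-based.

rank = 3

step 1: normalize row 0 (÷7) = (1, 2, 2)
  row 2: subtract 1×row0 = (0, 7, 2)
step 2: normalize row 1 (÷3) = (0, 1, 6)
  row 0: subtract 2×row1 = (1, 0, 1)
  row 2: subtract 7×row1 = (0, 0, 4)
step 3: normalize row 2 (÷4) = (0, 0, 1)
  row 0: subtract 1×row2 = (1, 0, 0)
  row 1: subtract 6×row2 = (0, 1, 0)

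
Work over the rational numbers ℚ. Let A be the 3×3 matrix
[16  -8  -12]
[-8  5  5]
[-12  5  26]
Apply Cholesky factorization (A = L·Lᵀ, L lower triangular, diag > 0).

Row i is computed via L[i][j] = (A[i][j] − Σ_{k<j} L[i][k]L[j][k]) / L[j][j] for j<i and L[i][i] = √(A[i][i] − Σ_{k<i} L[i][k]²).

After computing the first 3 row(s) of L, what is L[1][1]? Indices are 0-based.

Step 1: L[0][0] = √(16) = 4.
  L[1][0] = (-8) / L[0][0] = -2.
Step 2: L[1][1] = √(1) = 1.
  L[2][0] = (-12) / L[0][0] = -3.
  L[2][1] = (-1) / L[1][1] = -1.
Step 3: L[2][2] = √(16) = 4.

L[1][1] = 1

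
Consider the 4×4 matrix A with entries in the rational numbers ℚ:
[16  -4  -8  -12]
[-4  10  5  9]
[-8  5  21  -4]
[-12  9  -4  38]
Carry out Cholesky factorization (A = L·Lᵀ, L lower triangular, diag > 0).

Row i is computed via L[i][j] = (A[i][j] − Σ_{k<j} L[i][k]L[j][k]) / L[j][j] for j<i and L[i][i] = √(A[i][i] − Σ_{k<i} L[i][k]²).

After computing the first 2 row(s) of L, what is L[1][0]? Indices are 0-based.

Step 1: L[0][0] = √(16) = 4.
  L[1][0] = (-4) / L[0][0] = -1.
Step 2: L[1][1] = √(9) = 3.

L[1][0] = -1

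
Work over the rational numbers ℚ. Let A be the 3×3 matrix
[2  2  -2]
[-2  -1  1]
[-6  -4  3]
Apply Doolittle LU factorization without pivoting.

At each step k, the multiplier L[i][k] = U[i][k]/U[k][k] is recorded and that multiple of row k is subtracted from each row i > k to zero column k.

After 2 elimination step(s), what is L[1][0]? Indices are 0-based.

L[1][0] = -1

Step 1: pivot at (0,0) is 2.
  row1 ← row1 − (-1)·row0  ⇒  L[1][0]=-1, U row1=(0, 1, -1)
  row2 ← row2 − (-3)·row0  ⇒  L[2][0]=-3, U row2=(0, 2, -3)
Step 2: pivot at (1,1) is 1.
  row2 ← row2 − (2)·row1  ⇒  L[2][1]=2, U row2=(0, 0, -1)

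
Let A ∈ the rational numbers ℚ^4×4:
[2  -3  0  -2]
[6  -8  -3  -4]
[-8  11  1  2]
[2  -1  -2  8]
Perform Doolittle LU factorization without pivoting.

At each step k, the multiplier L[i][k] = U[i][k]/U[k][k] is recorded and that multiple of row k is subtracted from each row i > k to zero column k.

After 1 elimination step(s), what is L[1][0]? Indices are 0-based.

L[1][0] = 3

Step 1: pivot at (0,0) is 2.
  row1 ← row1 − (3)·row0  ⇒  L[1][0]=3, U row1=(0, 1, -3, 2)
  row2 ← row2 − (-4)·row0  ⇒  L[2][0]=-4, U row2=(0, -1, 1, -6)
  row3 ← row3 − (1)·row0  ⇒  L[3][0]=1, U row3=(0, 2, -2, 10)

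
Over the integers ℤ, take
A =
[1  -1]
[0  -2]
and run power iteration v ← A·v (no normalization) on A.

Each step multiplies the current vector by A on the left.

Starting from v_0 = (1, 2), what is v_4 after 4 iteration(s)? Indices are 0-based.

v_0 = (1, 2).
v_1 = A·v_0 = (-1, -4).
v_2 = A·v_1 = (3, 8).
v_3 = A·v_2 = (-5, -16).
v_4 = A·v_3 = (11, 32).

v_4 = (11, 32)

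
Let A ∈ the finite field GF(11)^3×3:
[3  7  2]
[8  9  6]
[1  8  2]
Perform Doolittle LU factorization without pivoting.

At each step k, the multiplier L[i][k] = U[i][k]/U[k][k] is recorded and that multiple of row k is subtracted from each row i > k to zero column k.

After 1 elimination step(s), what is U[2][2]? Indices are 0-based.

U[2][2] = 5

[col 0] pivot 3
  R1 -= 10*R0 → (0, 5, 8)  (L[1][0] := 10)
  R2 -= 4*R0 → (0, 2, 5)  (L[2][0] := 4)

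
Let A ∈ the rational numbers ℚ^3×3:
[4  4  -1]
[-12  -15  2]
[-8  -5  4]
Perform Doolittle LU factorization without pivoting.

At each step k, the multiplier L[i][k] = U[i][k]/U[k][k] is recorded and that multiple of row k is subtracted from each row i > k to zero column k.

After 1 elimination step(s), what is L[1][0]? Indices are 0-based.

Step 1: pivot at (0,0) is 4.
  row1 ← row1 − (-3)·row0  ⇒  L[1][0]=-3, U row1=(0, -3, -1)
  row2 ← row2 − (-2)·row0  ⇒  L[2][0]=-2, U row2=(0, 3, 2)

L[1][0] = -3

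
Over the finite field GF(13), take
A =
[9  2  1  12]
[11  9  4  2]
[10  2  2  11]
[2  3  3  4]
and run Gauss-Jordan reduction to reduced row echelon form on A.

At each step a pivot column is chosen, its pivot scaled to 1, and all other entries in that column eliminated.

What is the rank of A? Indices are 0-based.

rank = 4

[1] R0 /= 9  ⇒  (1, 6, 3, 10)
     R1 -= 11·R0  ⇒  (0, 8, 10, 9)
     R2 -= 10·R0  ⇒  (0, 7, 11, 2)
     R3 -= 2·R0  ⇒  (0, 4, 10, 10)
[2] R1 /= 8  ⇒  (0, 1, 11, 6)
     R0 -= 6·R1  ⇒  (1, 0, 2, 0)
     R2 -= 7·R1  ⇒  (0, 0, 12, 12)
     R3 -= 4·R1  ⇒  (0, 0, 5, 12)
[3] R2 /= 12  ⇒  (0, 0, 1, 1)
     R0 -= 2·R2  ⇒  (1, 0, 0, 11)
     R1 -= 11·R2  ⇒  (0, 1, 0, 8)
     R3 -= 5·R2  ⇒  (0, 0, 0, 7)
[4] R3 /= 7  ⇒  (0, 0, 0, 1)
     R0 -= 11·R3  ⇒  (1, 0, 0, 0)
     R1 -= 8·R3  ⇒  (0, 1, 0, 0)
     R2 -= 1·R3  ⇒  (0, 0, 1, 0)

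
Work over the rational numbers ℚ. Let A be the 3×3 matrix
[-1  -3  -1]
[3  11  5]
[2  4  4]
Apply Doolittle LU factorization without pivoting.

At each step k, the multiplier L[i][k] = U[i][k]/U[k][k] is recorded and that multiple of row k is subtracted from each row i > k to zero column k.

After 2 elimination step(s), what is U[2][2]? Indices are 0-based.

k=0: U[0][0]=-1
  eliminate (1,0): mult=-3, new row 1: (0, 2, 2); set L[1][0]=-3
  eliminate (2,0): mult=-2, new row 2: (0, -2, 2); set L[2][0]=-2
k=1: U[1][1]=2
  eliminate (2,1): mult=-1, new row 2: (0, 0, 4); set L[2][1]=-1

U[2][2] = 4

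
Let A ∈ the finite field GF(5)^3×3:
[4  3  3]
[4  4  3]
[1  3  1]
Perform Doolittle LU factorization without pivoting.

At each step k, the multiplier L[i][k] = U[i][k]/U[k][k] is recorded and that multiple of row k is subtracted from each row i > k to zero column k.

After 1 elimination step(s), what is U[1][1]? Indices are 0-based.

U[1][1] = 1

k=0: U[0][0]=4
  eliminate (1,0): mult=1, new row 1: (0, 1, 0); set L[1][0]=1
  eliminate (2,0): mult=4, new row 2: (0, 1, 4); set L[2][0]=4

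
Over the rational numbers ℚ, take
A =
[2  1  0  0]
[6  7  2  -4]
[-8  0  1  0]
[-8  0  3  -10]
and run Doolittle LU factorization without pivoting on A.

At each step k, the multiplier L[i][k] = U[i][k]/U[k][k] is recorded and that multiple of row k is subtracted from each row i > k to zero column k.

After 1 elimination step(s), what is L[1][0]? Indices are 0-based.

L[1][0] = 3

Step 1: pivot at (0,0) is 2.
  row1 ← row1 − (3)·row0  ⇒  L[1][0]=3, U row1=(0, 4, 2, -4)
  row2 ← row2 − (-4)·row0  ⇒  L[2][0]=-4, U row2=(0, 4, 1, 0)
  row3 ← row3 − (-4)·row0  ⇒  L[3][0]=-4, U row3=(0, 4, 3, -10)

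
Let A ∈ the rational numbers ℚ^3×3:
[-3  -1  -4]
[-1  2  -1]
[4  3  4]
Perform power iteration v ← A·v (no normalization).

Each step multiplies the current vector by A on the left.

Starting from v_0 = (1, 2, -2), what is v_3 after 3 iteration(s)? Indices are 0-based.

v_3 = (-79, -3, 67)

v_0 = (1, 2, -2).
v_1 = A·v_0 = (3, 5, 2).
v_2 = A·v_1 = (-22, 5, 35).
v_3 = A·v_2 = (-79, -3, 67).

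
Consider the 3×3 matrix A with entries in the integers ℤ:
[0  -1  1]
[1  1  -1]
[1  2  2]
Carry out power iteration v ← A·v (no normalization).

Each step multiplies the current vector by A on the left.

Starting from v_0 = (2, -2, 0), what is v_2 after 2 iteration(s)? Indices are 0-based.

v_2 = (-2, 4, -2)

v_0 = (2, -2, 0).
v_1 = A·v_0 = (2, 0, -2).
v_2 = A·v_1 = (-2, 4, -2).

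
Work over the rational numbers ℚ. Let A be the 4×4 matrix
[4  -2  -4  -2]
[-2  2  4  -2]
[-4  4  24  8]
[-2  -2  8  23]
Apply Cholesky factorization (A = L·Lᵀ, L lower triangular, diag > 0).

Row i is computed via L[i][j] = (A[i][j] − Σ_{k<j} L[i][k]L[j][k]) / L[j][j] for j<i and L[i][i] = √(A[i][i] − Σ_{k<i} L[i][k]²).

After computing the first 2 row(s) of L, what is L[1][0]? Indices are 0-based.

L[1][0] = -1

Step 1: L[0][0] = √(4) = 2.
  L[1][0] = (-2) / L[0][0] = -1.
Step 2: L[1][1] = √(1) = 1.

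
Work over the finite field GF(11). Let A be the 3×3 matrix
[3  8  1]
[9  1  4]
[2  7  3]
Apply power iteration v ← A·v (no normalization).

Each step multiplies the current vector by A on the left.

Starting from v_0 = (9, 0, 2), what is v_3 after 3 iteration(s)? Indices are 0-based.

v_0 = (9, 0, 2).
v_1 = A·v_0 = (7, 1, 2).
v_2 = A·v_1 = (9, 6, 5).
v_3 = A·v_2 = (3, 8, 9).

v_3 = (3, 8, 9)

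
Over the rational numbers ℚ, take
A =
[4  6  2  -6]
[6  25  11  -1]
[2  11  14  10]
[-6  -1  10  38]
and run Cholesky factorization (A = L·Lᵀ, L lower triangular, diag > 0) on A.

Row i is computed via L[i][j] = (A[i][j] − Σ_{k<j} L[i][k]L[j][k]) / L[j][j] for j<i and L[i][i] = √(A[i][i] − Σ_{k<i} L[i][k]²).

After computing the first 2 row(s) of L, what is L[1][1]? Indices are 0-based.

L[1][1] = 4

Step 1: L[0][0] = √(4) = 2.
  L[1][0] = (6) / L[0][0] = 3.
Step 2: L[1][1] = √(16) = 4.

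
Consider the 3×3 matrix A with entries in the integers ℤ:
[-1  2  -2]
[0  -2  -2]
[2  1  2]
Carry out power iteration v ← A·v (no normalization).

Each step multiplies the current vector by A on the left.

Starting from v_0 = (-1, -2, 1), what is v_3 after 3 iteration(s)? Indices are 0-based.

v_3 = (11, 24, 2)

v_0 = (-1, -2, 1).
v_1 = A·v_0 = (-5, 2, -2).
v_2 = A·v_1 = (13, 0, -12).
v_3 = A·v_2 = (11, 24, 2).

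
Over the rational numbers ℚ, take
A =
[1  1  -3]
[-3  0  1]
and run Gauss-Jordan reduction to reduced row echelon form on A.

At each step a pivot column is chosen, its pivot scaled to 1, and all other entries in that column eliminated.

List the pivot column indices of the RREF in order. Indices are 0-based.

pivot columns: 0, 1

pivot(0,0)=1: scale R0 → (1, 1, -3)
  clear (1,0): R1 −= (-3)R0 → (0, 3, -8)
pivot(1,1)=3: scale R1 → (0, 1, -8/3)
  clear (0,1): R0 −= (1)R1 → (1, 0, -1/3)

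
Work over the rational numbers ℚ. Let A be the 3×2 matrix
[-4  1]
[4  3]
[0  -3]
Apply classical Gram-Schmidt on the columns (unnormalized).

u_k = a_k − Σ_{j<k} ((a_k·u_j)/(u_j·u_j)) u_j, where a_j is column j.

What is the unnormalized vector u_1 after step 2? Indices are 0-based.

u_1 = (2, 2, -3)

Step 1: u_0 = a_0 = (-4, 4, 0).
Step 2: u_1 = a_1 − (1/4)·u_0 = (2, 2, -3).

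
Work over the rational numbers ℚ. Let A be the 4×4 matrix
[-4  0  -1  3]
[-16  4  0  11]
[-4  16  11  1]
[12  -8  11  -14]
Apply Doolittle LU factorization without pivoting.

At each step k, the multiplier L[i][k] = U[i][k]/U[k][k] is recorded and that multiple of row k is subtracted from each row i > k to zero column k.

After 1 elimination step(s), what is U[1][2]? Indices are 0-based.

[col 0] pivot -4
  R1 -= 4*R0 → (0, 4, 4, -1)  (L[1][0] := 4)
  R2 -= 1*R0 → (0, 16, 12, -2)  (L[2][0] := 1)
  R3 -= -3*R0 → (0, -8, 8, -5)  (L[3][0] := -3)

U[1][2] = 4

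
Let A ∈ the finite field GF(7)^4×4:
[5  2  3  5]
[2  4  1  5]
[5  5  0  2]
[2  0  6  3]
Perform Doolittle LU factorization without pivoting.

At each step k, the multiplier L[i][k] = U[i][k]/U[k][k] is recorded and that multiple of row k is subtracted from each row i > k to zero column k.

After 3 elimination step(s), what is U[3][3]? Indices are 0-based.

k=0: U[0][0]=5
  eliminate (1,0): mult=6, new row 1: (0, 6, 4, 3); set L[1][0]=6
  eliminate (2,0): mult=1, new row 2: (0, 3, 4, 4); set L[2][0]=1
  eliminate (3,0): mult=6, new row 3: (0, 2, 2, 1); set L[3][0]=6
k=1: U[1][1]=6
  eliminate (2,1): mult=4, new row 2: (0, 0, 2, 6); set L[2][1]=4
  eliminate (3,1): mult=5, new row 3: (0, 0, 3, 0); set L[3][1]=5
k=2: U[2][2]=2
  eliminate (3,2): mult=5, new row 3: (0, 0, 0, 5); set L[3][2]=5

U[3][3] = 5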